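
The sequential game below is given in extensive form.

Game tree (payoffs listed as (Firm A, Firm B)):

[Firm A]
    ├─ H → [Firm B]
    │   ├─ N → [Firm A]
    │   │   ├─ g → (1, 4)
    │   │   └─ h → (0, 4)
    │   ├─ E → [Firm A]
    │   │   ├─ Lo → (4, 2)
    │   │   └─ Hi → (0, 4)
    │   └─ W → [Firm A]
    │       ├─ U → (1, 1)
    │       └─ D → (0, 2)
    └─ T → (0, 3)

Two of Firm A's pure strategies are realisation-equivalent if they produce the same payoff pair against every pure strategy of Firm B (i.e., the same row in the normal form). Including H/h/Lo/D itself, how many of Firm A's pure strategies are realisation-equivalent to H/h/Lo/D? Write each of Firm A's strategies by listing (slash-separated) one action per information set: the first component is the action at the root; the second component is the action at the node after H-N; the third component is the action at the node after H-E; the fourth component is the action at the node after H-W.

Row for H/h/Lo/D (columns N, E, W): (0,4) (4,2) (0,2).
Every one of Firm A's information sets is on the play path for some reply by Firm B when Firm A follows H/h/Lo/D.
Changing the action at any of them therefore changes at least one column, so only H/h/Lo/D itself gives this row.

1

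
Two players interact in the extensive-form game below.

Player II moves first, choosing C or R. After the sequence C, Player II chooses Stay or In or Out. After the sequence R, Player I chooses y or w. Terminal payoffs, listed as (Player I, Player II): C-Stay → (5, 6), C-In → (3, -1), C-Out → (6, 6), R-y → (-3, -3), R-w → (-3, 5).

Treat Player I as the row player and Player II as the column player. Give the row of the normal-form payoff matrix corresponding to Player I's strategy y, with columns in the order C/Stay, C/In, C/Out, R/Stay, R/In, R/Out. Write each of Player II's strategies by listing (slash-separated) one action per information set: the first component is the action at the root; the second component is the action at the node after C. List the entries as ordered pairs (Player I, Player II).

(5,6) (3,-1) (6,6) (-3,-3) (-3,-3) (-3,-3)

vs C/Stay: Player II plays C → Player II plays Stay at [C] → (5, 6)
vs C/In: Player II plays C → Player II plays In at [C] → (3, -1)
vs C/Out: Player II plays C → Player II plays Out at [C] → (6, 6)
vs R/Stay: Player II plays R → Player I plays y at [R] → (-3, -3)
vs R/In: Player II plays R → Player I plays y at [R] → (-3, -3)
vs R/Out: Player II plays R → Player I plays y at [R] → (-3, -3)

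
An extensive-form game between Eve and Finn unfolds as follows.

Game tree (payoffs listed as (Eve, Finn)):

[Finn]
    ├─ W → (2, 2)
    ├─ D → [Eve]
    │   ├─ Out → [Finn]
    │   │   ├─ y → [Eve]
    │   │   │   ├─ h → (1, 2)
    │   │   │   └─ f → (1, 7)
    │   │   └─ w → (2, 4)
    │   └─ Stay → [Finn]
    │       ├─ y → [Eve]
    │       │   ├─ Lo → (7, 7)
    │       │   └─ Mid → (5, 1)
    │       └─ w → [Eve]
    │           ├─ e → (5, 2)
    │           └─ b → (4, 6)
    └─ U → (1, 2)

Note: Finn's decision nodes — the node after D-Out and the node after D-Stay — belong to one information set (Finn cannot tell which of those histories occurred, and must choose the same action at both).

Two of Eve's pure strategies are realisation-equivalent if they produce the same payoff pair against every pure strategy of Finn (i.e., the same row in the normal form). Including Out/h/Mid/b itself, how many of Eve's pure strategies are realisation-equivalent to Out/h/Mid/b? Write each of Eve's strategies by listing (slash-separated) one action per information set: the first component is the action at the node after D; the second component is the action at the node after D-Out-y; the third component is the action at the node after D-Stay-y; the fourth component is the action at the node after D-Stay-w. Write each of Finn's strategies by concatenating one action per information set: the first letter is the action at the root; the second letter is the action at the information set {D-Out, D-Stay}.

Row for Out/h/Mid/b (columns Wy, Ww, Dy, Dw, Uy, Uw): (2,2) (2,2) (1,2) (2,4) (1,2) (1,2).
Under Out/h/Mid/b, Eve's choice at the node after D-Stay-y and at the node after D-Stay-w can never be reached regardless of what Finn does, so varying those choices leaves every outcome unchanged.
Holding the reachable choices fixed and varying the unreachable ones freely already gives 2 × 2 = 4 equivalent strategies.
No other strategy reproduces this row, so those 4 are the full class: Out/h/Lo/e, Out/h/Lo/b, Out/h/Mid/e, Out/h/Mid/b.

4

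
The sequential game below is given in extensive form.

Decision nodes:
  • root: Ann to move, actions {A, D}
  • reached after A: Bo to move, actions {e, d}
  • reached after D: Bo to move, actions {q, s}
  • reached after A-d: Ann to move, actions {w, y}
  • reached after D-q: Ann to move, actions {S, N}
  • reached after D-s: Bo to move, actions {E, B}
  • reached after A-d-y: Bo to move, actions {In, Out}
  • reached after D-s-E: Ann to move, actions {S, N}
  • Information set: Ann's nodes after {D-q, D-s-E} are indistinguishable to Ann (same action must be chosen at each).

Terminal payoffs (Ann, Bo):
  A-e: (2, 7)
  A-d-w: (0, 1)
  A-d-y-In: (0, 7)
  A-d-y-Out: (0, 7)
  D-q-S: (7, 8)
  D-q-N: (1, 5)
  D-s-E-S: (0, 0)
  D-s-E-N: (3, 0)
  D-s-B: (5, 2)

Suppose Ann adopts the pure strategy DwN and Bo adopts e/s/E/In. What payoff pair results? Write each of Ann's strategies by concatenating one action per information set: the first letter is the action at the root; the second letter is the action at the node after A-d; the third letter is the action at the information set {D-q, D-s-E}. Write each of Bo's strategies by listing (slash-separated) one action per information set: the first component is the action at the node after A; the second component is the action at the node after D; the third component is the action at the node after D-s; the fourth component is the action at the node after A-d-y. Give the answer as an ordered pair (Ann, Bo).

(3, 0)

Trace the play path from the root:
  Ann plays D
  Bo plays s at [D]
  Bo plays E at [D-s]
  Ann plays N at [D-s-E]
→ terminal payoff (3, 0).
(Ann's choice at the node after A-d is never reached on this path, so it doesn't affect the outcome.)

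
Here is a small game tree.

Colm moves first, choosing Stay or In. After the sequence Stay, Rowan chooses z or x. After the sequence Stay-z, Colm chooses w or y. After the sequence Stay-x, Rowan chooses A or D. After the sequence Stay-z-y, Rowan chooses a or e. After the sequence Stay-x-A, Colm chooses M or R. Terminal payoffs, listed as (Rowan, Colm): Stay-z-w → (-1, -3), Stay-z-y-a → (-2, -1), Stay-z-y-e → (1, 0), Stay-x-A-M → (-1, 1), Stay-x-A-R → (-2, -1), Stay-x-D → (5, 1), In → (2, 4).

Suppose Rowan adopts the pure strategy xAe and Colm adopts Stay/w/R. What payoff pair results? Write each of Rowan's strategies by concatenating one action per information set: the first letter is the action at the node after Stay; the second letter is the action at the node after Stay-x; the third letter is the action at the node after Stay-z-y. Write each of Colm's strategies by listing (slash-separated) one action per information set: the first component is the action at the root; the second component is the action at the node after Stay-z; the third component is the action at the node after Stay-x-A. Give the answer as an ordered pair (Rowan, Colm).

Trace the play path from the root:
  Colm plays Stay
  Rowan plays x at [Stay]
  Rowan plays A at [Stay-x]
  Colm plays R at [Stay-x-A]
→ terminal payoff (-2, -1).
(Rowan's choice at the node after Stay-z-y is never reached on this path, so it doesn't affect the outcome.)

(-2, -1)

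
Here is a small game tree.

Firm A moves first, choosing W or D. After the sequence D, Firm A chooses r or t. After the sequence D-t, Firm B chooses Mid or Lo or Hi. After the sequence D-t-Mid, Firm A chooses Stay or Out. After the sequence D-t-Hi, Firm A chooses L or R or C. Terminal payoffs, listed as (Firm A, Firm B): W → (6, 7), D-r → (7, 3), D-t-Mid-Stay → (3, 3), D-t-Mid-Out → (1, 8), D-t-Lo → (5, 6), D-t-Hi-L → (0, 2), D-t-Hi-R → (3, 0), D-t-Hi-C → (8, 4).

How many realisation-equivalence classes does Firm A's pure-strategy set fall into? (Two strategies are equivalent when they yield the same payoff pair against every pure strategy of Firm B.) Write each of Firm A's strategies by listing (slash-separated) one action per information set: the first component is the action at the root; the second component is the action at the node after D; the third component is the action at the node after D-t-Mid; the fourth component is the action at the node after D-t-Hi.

8

Firm A has 24 pure strategies: W/r/Stay/L, W/r/Stay/R, W/r/Stay/C, W/r/Out/L, W/r/Out/R, W/r/Out/C, W/t/Stay/L, W/t/Stay/R, W/t/Stay/C, W/t/Out/L, W/t/Out/R, W/t/Out/C, D/r/Stay/L, D/r/Stay/R, D/r/Stay/C, D/r/Out/L, D/r/Out/R, D/r/Out/C, D/t/Stay/L, D/t/Stay/R, D/t/Stay/C, D/t/Out/L, D/t/Out/R, D/t/Out/C. Columns: Mid, Lo, Hi.
{W/r/Stay/L, W/r/Stay/R, W/r/Stay/C, W/r/Out/L, W/r/Out/R, W/r/Out/C, W/t/Stay/L, W/t/Stay/R, W/t/Stay/C, W/t/Out/L, W/t/Out/R, W/t/Out/C} → row (6,7) (6,7) (6,7)
{D/r/Stay/L, D/r/Stay/R, D/r/Stay/C, D/r/Out/L, D/r/Out/R, D/r/Out/C} → row (7,3) (7,3) (7,3)
{D/t/Stay/L} → row (3,3) (5,6) (0,2)
{D/t/Stay/R} → row (3,3) (5,6) (3,0)
{D/t/Stay/C} → row (3,3) (5,6) (8,4)
{D/t/Out/L} → row (1,8) (5,6) (0,2)
{D/t/Out/R} → row (1,8) (5,6) (3,0)
{D/t/Out/C} → row (1,8) (5,6) (8,4)
That's 8 distinct rows out of 24 strategies.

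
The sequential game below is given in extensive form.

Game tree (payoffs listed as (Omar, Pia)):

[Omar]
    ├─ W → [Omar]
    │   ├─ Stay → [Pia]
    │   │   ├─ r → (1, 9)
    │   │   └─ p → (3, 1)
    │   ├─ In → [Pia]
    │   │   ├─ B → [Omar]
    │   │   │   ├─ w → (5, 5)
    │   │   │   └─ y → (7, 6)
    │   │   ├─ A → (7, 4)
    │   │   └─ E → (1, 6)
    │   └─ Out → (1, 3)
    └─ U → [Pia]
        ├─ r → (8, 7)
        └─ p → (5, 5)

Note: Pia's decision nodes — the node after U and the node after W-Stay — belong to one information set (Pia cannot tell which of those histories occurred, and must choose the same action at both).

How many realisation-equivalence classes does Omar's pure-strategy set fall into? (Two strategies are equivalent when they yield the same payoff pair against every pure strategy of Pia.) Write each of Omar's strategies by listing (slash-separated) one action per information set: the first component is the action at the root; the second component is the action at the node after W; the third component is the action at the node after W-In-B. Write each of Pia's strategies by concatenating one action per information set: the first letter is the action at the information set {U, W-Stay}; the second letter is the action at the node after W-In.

5

Omar has 12 pure strategies: W/Stay/w, W/Stay/y, W/In/w, W/In/y, W/Out/w, W/Out/y, U/Stay/w, U/Stay/y, U/In/w, U/In/y, U/Out/w, U/Out/y. Columns: rB, rA, rE, pB, pA, pE.
{W/Stay/w, W/Stay/y} → row (1,9) (1,9) (1,9) (3,1) (3,1) (3,1)
{W/In/w} → row (5,5) (7,4) (1,6) (5,5) (7,4) (1,6)
{W/In/y} → row (7,6) (7,4) (1,6) (7,6) (7,4) (1,6)
{W/Out/w, W/Out/y} → row (1,3) (1,3) (1,3) (1,3) (1,3) (1,3)
{U/Stay/w, U/Stay/y, U/In/w, U/In/y, U/Out/w, U/Out/y} → row (8,7) (8,7) (8,7) (5,5) (5,5) (5,5)
That's 5 distinct rows out of 12 strategies.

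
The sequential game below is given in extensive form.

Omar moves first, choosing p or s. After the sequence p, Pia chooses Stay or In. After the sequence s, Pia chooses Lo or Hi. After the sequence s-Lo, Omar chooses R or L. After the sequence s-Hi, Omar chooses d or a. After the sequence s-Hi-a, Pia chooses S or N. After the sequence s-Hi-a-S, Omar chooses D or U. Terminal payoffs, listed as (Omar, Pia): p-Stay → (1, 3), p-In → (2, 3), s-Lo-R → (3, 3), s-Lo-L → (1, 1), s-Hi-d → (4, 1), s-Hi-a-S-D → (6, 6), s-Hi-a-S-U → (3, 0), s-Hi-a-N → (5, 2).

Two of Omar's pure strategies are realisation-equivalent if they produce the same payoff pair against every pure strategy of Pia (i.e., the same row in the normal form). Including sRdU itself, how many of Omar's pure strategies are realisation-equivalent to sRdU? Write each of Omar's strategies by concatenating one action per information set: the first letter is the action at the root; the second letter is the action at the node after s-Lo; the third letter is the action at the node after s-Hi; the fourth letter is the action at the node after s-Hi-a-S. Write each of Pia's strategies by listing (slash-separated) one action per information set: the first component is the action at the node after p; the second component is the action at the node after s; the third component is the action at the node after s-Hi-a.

2

Row for sRdU (columns Stay/Lo/S, Stay/Lo/N, Stay/Hi/S, Stay/Hi/N, In/Lo/S, In/Lo/N, In/Hi/S, In/Hi/N): (3,3) (3,3) (4,1) (4,1) (3,3) (3,3) (4,1) (4,1).
Under sRdU, Omar's choice at the node after s-Hi-a-S can never be reached regardless of what Pia does, so varying those choices leaves every outcome unchanged.
Holding the reachable choices fixed and varying the unreachable one freely already gives 2 equivalent strategies.
No other strategy reproduces this row, so those 2 are the full class: sRdD, sRdU.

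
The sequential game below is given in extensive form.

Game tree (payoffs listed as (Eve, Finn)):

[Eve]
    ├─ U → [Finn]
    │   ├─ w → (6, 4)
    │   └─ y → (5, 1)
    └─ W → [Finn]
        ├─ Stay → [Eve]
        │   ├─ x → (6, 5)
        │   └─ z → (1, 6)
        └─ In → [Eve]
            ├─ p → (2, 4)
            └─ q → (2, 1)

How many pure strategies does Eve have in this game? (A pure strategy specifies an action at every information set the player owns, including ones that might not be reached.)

8

Eve owns the root with actions {U, W} — two choices.
Eve owns the node after W-Stay with actions {x, z} — two choices.
Eve owns the node after W-In with actions {p, q} — two choices.
A pure strategy fixes one action at each information set independently, so the count is the product 2 × 2 × 2 = 8.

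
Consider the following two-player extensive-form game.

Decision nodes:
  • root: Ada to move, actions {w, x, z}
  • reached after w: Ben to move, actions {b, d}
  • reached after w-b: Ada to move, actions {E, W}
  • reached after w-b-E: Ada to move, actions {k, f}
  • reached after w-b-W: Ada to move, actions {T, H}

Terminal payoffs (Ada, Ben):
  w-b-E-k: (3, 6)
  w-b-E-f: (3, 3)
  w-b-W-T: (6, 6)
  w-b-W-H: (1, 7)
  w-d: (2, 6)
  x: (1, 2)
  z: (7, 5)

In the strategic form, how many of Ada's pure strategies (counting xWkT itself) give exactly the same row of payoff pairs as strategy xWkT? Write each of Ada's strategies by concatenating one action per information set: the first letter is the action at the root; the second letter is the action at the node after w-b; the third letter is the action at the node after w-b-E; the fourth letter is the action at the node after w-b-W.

Row for xWkT (columns b, d): (1,2) (1,2).
Under xWkT, Ada's choice at the node after w-b and at the node after w-b-E and at the node after w-b-W can never be reached regardless of what Ben does, so varying those choices leaves every outcome unchanged.
Holding the reachable choices fixed and varying the unreachable ones freely already gives 2 × 2 × 2 = 8 equivalent strategies.
No other strategy reproduces this row, so those 8 are the full class: xEkT, xEkH, xEfT, xEfH, xWkT, xWkH, xWfT, xWfH.

8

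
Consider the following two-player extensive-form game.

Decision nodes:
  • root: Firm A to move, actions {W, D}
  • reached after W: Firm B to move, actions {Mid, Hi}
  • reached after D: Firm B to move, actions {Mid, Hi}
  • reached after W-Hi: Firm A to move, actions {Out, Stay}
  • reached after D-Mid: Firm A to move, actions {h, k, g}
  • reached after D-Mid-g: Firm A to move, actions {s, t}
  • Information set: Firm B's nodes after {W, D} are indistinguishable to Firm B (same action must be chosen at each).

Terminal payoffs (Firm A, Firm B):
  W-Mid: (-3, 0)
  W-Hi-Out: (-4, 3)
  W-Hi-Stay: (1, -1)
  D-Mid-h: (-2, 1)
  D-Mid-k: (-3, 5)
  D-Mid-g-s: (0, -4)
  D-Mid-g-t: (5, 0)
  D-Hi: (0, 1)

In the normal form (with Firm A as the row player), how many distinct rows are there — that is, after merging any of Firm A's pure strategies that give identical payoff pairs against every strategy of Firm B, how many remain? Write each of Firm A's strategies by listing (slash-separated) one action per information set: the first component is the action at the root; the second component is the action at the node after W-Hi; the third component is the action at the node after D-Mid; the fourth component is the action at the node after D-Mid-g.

6

Firm A has 24 pure strategies: W/Out/h/s, W/Out/h/t, W/Out/k/s, W/Out/k/t, W/Out/g/s, W/Out/g/t, W/Stay/h/s, W/Stay/h/t, W/Stay/k/s, W/Stay/k/t, W/Stay/g/s, W/Stay/g/t, D/Out/h/s, D/Out/h/t, D/Out/k/s, D/Out/k/t, D/Out/g/s, D/Out/g/t, D/Stay/h/s, D/Stay/h/t, D/Stay/k/s, D/Stay/k/t, D/Stay/g/s, D/Stay/g/t. Columns: Mid, Hi.
{W/Out/h/s, W/Out/h/t, W/Out/k/s, W/Out/k/t, W/Out/g/s, W/Out/g/t} → row (-3,0) (-4,3)
{W/Stay/h/s, W/Stay/h/t, W/Stay/k/s, W/Stay/k/t, W/Stay/g/s, W/Stay/g/t} → row (-3,0) (1,-1)
{D/Out/h/s, D/Out/h/t, D/Stay/h/s, D/Stay/h/t} → row (-2,1) (0,1)
{D/Out/k/s, D/Out/k/t, D/Stay/k/s, D/Stay/k/t} → row (-3,5) (0,1)
{D/Out/g/s, D/Stay/g/s} → row (0,-4) (0,1)
{D/Out/g/t, D/Stay/g/t} → row (5,0) (0,1)
That's 6 distinct rows out of 24 strategies.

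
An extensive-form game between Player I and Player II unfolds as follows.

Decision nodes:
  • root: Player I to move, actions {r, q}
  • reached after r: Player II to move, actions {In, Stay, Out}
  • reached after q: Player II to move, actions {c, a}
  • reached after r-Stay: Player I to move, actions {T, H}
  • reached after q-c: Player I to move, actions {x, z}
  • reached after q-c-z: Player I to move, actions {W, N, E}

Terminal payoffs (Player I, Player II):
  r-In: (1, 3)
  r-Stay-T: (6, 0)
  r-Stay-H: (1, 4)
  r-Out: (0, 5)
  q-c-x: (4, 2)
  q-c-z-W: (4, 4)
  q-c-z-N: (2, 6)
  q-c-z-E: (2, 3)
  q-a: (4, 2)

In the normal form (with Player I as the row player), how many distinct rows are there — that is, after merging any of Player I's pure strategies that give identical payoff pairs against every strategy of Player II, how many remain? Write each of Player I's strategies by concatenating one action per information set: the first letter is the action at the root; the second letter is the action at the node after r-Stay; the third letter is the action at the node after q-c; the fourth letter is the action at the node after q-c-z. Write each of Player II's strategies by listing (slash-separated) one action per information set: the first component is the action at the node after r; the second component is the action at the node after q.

Player I has 24 pure strategies: rTxW, rTxN, rTxE, rTzW, rTzN, rTzE, rHxW, rHxN, rHxE, rHzW, rHzN, rHzE, qTxW, qTxN, qTxE, qTzW, qTzN, qTzE, qHxW, qHxN, qHxE, qHzW, qHzN, qHzE. Columns: In/c, In/a, Stay/c, Stay/a, Out/c, Out/a.
{rTxW, rTxN, rTxE, rTzW, rTzN, rTzE} → row (1,3) (1,3) (6,0) (6,0) (0,5) (0,5)
{rHxW, rHxN, rHxE, rHzW, rHzN, rHzE} → row (1,3) (1,3) (1,4) (1,4) (0,5) (0,5)
{qTxW, qTxN, qTxE, qHxW, qHxN, qHxE} → row (4,2) (4,2) (4,2) (4,2) (4,2) (4,2)
{qTzW, qHzW} → row (4,4) (4,2) (4,4) (4,2) (4,4) (4,2)
{qTzN, qHzN} → row (2,6) (4,2) (2,6) (4,2) (2,6) (4,2)
{qTzE, qHzE} → row (2,3) (4,2) (2,3) (4,2) (2,3) (4,2)
That's 6 distinct rows out of 24 strategies.

6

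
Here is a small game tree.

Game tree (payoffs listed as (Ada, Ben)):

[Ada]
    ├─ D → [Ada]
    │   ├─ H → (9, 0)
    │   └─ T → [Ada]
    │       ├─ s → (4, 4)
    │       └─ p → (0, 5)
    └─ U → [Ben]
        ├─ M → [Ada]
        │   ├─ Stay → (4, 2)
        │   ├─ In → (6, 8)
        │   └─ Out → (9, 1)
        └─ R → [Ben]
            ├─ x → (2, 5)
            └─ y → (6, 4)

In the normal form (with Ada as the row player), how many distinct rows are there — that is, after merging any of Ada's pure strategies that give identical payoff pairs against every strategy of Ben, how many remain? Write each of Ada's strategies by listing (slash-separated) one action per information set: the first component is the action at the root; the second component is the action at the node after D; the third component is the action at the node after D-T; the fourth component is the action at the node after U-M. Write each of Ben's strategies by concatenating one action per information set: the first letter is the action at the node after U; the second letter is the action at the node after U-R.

Ada has 24 pure strategies: D/H/s/Stay, D/H/s/In, D/H/s/Out, D/H/p/Stay, D/H/p/In, D/H/p/Out, D/T/s/Stay, D/T/s/In, D/T/s/Out, D/T/p/Stay, D/T/p/In, D/T/p/Out, U/H/s/Stay, U/H/s/In, U/H/s/Out, U/H/p/Stay, U/H/p/In, U/H/p/Out, U/T/s/Stay, U/T/s/In, U/T/s/Out, U/T/p/Stay, U/T/p/In, U/T/p/Out. Columns: Mx, My, Rx, Ry.
{D/H/s/Stay, D/H/s/In, D/H/s/Out, D/H/p/Stay, D/H/p/In, D/H/p/Out} → row (9,0) (9,0) (9,0) (9,0)
{D/T/s/Stay, D/T/s/In, D/T/s/Out} → row (4,4) (4,4) (4,4) (4,4)
{D/T/p/Stay, D/T/p/In, D/T/p/Out} → row (0,5) (0,5) (0,5) (0,5)
{U/H/s/Stay, U/H/p/Stay, U/T/s/Stay, U/T/p/Stay} → row (4,2) (4,2) (2,5) (6,4)
{U/H/s/In, U/H/p/In, U/T/s/In, U/T/p/In} → row (6,8) (6,8) (2,5) (6,4)
{U/H/s/Out, U/H/p/Out, U/T/s/Out, U/T/p/Out} → row (9,1) (9,1) (2,5) (6,4)
That's 6 distinct rows out of 24 strategies.

6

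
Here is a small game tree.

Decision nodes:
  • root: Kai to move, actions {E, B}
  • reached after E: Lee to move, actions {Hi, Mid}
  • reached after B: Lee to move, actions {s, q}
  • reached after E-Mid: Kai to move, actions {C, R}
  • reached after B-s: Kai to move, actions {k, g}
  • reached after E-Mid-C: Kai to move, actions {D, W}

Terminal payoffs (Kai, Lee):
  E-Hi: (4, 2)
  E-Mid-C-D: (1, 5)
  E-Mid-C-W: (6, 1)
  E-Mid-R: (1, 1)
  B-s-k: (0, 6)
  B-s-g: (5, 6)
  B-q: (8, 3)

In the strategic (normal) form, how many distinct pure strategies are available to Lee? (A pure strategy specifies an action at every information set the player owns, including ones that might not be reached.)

4

Lee owns the node after E with actions {Hi, Mid} — two choices.
Lee owns the node after B with actions {s, q} — two choices.
A pure strategy fixes one action at each information set independently, so the count is the product 2 × 2 = 4.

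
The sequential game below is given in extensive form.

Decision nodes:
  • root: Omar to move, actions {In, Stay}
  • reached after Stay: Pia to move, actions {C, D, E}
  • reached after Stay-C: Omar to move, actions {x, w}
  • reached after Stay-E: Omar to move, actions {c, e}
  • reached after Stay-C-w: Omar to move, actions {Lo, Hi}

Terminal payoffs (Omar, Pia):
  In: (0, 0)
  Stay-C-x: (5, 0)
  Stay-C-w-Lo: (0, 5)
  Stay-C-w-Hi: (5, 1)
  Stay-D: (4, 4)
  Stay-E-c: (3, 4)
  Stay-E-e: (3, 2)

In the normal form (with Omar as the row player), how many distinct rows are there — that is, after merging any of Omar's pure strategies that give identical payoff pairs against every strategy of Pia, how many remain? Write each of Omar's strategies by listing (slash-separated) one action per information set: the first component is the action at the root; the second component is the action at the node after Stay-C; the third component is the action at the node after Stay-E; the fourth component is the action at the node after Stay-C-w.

7

Omar has 16 pure strategies: In/x/c/Lo, In/x/c/Hi, In/x/e/Lo, In/x/e/Hi, In/w/c/Lo, In/w/c/Hi, In/w/e/Lo, In/w/e/Hi, Stay/x/c/Lo, Stay/x/c/Hi, Stay/x/e/Lo, Stay/x/e/Hi, Stay/w/c/Lo, Stay/w/c/Hi, Stay/w/e/Lo, Stay/w/e/Hi. Columns: C, D, E.
{In/x/c/Lo, In/x/c/Hi, In/x/e/Lo, In/x/e/Hi, In/w/c/Lo, In/w/c/Hi, In/w/e/Lo, In/w/e/Hi} → row (0,0) (0,0) (0,0)
{Stay/x/c/Lo, Stay/x/c/Hi} → row (5,0) (4,4) (3,4)
{Stay/x/e/Lo, Stay/x/e/Hi} → row (5,0) (4,4) (3,2)
{Stay/w/c/Lo} → row (0,5) (4,4) (3,4)
{Stay/w/c/Hi} → row (5,1) (4,4) (3,4)
{Stay/w/e/Lo} → row (0,5) (4,4) (3,2)
{Stay/w/e/Hi} → row (5,1) (4,4) (3,2)
That's 7 distinct rows out of 16 strategies.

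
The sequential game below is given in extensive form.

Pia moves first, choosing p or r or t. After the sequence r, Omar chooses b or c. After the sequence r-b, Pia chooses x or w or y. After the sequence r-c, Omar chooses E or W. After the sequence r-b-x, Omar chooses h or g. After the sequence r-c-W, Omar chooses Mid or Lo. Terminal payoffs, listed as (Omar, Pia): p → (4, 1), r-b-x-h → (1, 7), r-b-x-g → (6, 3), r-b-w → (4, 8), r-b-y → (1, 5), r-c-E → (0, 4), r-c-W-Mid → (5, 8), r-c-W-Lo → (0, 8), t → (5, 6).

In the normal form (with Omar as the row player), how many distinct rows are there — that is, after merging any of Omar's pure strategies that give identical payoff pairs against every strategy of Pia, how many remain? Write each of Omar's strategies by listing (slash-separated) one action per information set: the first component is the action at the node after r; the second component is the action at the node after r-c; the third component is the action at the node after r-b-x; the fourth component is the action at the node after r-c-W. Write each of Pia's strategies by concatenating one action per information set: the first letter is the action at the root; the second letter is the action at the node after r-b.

5

Omar has 16 pure strategies: b/E/h/Mid, b/E/h/Lo, b/E/g/Mid, b/E/g/Lo, b/W/h/Mid, b/W/h/Lo, b/W/g/Mid, b/W/g/Lo, c/E/h/Mid, c/E/h/Lo, c/E/g/Mid, c/E/g/Lo, c/W/h/Mid, c/W/h/Lo, c/W/g/Mid, c/W/g/Lo. Columns: px, pw, py, rx, rw, ry, tx, tw, ty.
{b/E/h/Mid, b/E/h/Lo, b/W/h/Mid, b/W/h/Lo} → row (4,1) (4,1) (4,1) (1,7) (4,8) (1,5) (5,6) (5,6) (5,6)
{b/E/g/Mid, b/E/g/Lo, b/W/g/Mid, b/W/g/Lo} → row (4,1) (4,1) (4,1) (6,3) (4,8) (1,5) (5,6) (5,6) (5,6)
{c/E/h/Mid, c/E/h/Lo, c/E/g/Mid, c/E/g/Lo} → row (4,1) (4,1) (4,1) (0,4) (0,4) (0,4) (5,6) (5,6) (5,6)
{c/W/h/Mid, c/W/g/Mid} → row (4,1) (4,1) (4,1) (5,8) (5,8) (5,8) (5,6) (5,6) (5,6)
{c/W/h/Lo, c/W/g/Lo} → row (4,1) (4,1) (4,1) (0,8) (0,8) (0,8) (5,6) (5,6) (5,6)
That's 5 distinct rows out of 16 strategies.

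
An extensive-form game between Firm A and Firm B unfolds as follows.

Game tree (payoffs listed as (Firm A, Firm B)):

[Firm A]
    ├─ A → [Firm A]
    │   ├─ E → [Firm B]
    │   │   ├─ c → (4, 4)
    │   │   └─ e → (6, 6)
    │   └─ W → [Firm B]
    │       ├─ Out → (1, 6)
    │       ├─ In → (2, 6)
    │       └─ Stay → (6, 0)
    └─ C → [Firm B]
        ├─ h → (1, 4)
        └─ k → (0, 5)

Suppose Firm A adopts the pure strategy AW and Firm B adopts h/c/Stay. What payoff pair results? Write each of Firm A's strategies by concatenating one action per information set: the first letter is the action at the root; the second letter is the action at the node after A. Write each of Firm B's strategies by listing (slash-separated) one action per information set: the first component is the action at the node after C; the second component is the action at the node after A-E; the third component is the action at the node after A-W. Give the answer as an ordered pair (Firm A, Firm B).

Trace the play path from the root:
  Firm A plays A
  Firm A plays W at [A]
  Firm B plays Stay at [A-W]
→ terminal payoff (6, 0).
(Firm B's choice at the node after C is never reached on this path, so it doesn't affect the outcome.)

(6, 0)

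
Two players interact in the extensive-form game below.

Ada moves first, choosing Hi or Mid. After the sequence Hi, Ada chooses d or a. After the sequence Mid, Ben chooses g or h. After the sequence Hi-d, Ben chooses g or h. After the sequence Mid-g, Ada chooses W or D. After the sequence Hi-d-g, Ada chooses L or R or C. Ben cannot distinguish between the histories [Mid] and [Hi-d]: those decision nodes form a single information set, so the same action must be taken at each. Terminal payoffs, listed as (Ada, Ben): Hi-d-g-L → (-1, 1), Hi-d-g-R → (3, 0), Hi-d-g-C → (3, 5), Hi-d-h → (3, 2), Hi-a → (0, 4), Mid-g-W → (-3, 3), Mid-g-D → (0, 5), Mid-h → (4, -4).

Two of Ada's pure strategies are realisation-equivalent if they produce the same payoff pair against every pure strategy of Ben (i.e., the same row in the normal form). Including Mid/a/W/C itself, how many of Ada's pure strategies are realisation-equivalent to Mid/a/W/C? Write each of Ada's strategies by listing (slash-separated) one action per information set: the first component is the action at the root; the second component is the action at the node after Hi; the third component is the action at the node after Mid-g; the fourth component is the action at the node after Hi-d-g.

6

Row for Mid/a/W/C (columns g, h): (-3,3) (4,-4).
Under Mid/a/W/C, Ada's choice at the node after Hi and at the node after Hi-d-g can never be reached regardless of what Ben does, so varying those choices leaves every outcome unchanged.
Holding the reachable choices fixed and varying the unreachable ones freely already gives 2 × 3 = 6 equivalent strategies.
No other strategy reproduces this row, so those 6 are the full class: Mid/d/W/L, Mid/d/W/R, Mid/d/W/C, Mid/a/W/L, Mid/a/W/R, Mid/a/W/C.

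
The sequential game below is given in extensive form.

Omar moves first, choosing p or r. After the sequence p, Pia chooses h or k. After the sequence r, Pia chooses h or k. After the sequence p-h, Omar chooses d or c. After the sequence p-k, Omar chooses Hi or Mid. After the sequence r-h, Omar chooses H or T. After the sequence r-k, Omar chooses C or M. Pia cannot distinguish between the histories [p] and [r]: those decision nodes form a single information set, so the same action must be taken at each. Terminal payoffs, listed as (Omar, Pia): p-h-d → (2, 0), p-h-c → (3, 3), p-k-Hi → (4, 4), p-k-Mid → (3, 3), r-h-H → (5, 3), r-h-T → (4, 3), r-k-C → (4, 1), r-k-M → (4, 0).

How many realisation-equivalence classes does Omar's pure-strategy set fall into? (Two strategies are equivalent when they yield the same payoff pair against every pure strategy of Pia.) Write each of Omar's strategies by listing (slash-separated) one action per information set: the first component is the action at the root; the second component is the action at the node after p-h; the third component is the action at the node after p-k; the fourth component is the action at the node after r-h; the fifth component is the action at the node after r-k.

Omar has 32 pure strategies: p/d/Hi/H/C, p/d/Hi/H/M, p/d/Hi/T/C, p/d/Hi/T/M, p/d/Mid/H/C, p/d/Mid/H/M, p/d/Mid/T/C, p/d/Mid/T/M, p/c/Hi/H/C, p/c/Hi/H/M, p/c/Hi/T/C, p/c/Hi/T/M, p/c/Mid/H/C, p/c/Mid/H/M, p/c/Mid/T/C, p/c/Mid/T/M, r/d/Hi/H/C, r/d/Hi/H/M, r/d/Hi/T/C, r/d/Hi/T/M, r/d/Mid/H/C, r/d/Mid/H/M, r/d/Mid/T/C, r/d/Mid/T/M, r/c/Hi/H/C, r/c/Hi/H/M, r/c/Hi/T/C, r/c/Hi/T/M, r/c/Mid/H/C, r/c/Mid/H/M, r/c/Mid/T/C, r/c/Mid/T/M. Columns: h, k.
{p/d/Hi/H/C, p/d/Hi/H/M, p/d/Hi/T/C, p/d/Hi/T/M} → row (2,0) (4,4)
{p/d/Mid/H/C, p/d/Mid/H/M, p/d/Mid/T/C, p/d/Mid/T/M} → row (2,0) (3,3)
{p/c/Hi/H/C, p/c/Hi/H/M, p/c/Hi/T/C, p/c/Hi/T/M} → row (3,3) (4,4)
{p/c/Mid/H/C, p/c/Mid/H/M, p/c/Mid/T/C, p/c/Mid/T/M} → row (3,3) (3,3)
{r/d/Hi/H/C, r/d/Mid/H/C, r/c/Hi/H/C, r/c/Mid/H/C} → row (5,3) (4,1)
{r/d/Hi/H/M, r/d/Mid/H/M, r/c/Hi/H/M, r/c/Mid/H/M} → row (5,3) (4,0)
{r/d/Hi/T/C, r/d/Mid/T/C, r/c/Hi/T/C, r/c/Mid/T/C} → row (4,3) (4,1)
{r/d/Hi/T/M, r/d/Mid/T/M, r/c/Hi/T/M, r/c/Mid/T/M} → row (4,3) (4,0)
That's 8 distinct rows out of 32 strategies.

8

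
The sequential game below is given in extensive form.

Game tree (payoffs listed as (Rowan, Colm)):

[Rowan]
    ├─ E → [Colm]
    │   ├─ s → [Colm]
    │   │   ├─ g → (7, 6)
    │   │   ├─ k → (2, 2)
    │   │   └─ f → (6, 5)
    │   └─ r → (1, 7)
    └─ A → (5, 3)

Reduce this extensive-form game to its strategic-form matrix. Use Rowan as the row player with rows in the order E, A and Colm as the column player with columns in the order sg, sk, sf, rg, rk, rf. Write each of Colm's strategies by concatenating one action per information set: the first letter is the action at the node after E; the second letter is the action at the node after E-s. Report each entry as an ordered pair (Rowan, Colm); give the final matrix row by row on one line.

E: (7,6) (2,2) (6,5) (1,7) (1,7) (1,7) | A: (5,3) (5,3) (5,3) (5,3) (5,3) (5,3)

Row E: sg→(7,6), sk→(2,2), sf→(6,5), rg→(1,7), rk→(1,7), rf→(1,7)
Row A: sg→(5,3), sk→(5,3), sf→(5,3), rg→(5,3), rk→(5,3), rf→(5,3)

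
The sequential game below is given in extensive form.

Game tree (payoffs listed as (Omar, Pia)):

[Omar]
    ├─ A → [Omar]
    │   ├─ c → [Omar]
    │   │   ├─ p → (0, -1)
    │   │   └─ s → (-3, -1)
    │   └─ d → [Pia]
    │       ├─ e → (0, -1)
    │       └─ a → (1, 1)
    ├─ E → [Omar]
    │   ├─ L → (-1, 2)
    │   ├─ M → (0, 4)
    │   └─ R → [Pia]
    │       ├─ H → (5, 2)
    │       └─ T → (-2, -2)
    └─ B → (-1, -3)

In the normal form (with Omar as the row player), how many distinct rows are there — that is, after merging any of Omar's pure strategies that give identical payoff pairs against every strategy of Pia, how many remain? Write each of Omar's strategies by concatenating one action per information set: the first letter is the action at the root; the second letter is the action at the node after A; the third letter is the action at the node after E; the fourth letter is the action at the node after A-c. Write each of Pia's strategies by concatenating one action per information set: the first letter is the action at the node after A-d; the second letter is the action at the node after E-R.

7

Omar has 36 pure strategies: AcLp, AcLs, AcMp, AcMs, AcRp, AcRs, AdLp, AdLs, AdMp, AdMs, AdRp, AdRs, EcLp, EcLs, EcMp, EcMs, EcRp, EcRs, EdLp, EdLs, EdMp, EdMs, EdRp, EdRs, BcLp, BcLs, BcMp, BcMs, BcRp, BcRs, BdLp, BdLs, BdMp, BdMs, BdRp, BdRs. Columns: eH, eT, aH, aT.
{AcLp, AcMp, AcRp} → row (0,-1) (0,-1) (0,-1) (0,-1)
{AcLs, AcMs, AcRs} → row (-3,-1) (-3,-1) (-3,-1) (-3,-1)
{AdLp, AdLs, AdMp, AdMs, AdRp, AdRs} → row (0,-1) (0,-1) (1,1) (1,1)
{EcLp, EcLs, EdLp, EdLs} → row (-1,2) (-1,2) (-1,2) (-1,2)
{EcMp, EcMs, EdMp, EdMs} → row (0,4) (0,4) (0,4) (0,4)
{EcRp, EcRs, EdRp, EdRs} → row (5,2) (-2,-2) (5,2) (-2,-2)
{BcLp, BcLs, BcMp, BcMs, BcRp, BcRs, BdLp, BdLs, BdMp, BdMs, BdRp, BdRs} → row (-1,-3) (-1,-3) (-1,-3) (-1,-3)
That's 7 distinct rows out of 36 strategies.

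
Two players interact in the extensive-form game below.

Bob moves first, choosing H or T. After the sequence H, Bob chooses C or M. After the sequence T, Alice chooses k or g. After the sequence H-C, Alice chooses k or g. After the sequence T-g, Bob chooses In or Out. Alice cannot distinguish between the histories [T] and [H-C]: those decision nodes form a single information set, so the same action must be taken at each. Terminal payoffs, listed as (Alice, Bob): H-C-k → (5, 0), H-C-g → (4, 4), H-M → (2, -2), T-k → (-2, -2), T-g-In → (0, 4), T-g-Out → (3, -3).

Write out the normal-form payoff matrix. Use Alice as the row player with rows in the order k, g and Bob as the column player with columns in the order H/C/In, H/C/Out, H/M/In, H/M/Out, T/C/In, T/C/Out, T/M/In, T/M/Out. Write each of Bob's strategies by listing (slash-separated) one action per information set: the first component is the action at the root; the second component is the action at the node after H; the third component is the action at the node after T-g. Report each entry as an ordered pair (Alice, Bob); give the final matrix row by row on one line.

Row k: H/C/In→(5,0), H/C/Out→(5,0), H/M/In→(2,-2), H/M/Out→(2,-2), T/C/In→(-2,-2), T/C/Out→(-2,-2), T/M/In→(-2,-2), T/M/Out→(-2,-2)
Row g: H/C/In→(4,4), H/C/Out→(4,4), H/M/In→(2,-2), H/M/Out→(2,-2), T/C/In→(0,4), T/C/Out→(3,-3), T/M/In→(0,4), T/M/Out→(3,-3)

k: (5,0) (5,0) (2,-2) (2,-2) (-2,-2) (-2,-2) (-2,-2) (-2,-2) | g: (4,4) (4,4) (2,-2) (2,-2) (0,4) (3,-3) (0,4) (3,-3)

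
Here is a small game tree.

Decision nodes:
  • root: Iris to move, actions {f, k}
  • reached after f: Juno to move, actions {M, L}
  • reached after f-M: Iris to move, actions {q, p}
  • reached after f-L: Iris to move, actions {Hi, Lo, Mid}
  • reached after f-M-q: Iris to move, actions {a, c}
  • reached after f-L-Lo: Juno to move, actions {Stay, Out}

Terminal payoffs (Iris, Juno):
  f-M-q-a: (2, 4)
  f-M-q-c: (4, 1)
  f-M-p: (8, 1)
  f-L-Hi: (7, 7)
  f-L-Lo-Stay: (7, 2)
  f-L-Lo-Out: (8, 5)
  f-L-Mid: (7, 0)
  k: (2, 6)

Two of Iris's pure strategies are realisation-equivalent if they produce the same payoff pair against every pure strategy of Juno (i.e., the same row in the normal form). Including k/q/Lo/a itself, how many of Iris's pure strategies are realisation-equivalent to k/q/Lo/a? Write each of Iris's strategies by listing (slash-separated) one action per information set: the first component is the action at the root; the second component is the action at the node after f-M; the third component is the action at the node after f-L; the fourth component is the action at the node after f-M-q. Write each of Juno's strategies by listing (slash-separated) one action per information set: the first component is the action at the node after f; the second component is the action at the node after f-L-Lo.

12

Row for k/q/Lo/a (columns M/Stay, M/Out, L/Stay, L/Out): (2,6) (2,6) (2,6) (2,6).
Under k/q/Lo/a, Iris's choice at the node after f-M and at the node after f-L and at the node after f-M-q can never be reached regardless of what Juno does, so varying those choices leaves every outcome unchanged.
Holding the reachable choices fixed and varying the unreachable ones freely already gives 2 × 3 × 2 = 12 equivalent strategies.
No other strategy reproduces this row, so those 12 are the full class: k/q/Hi/a, k/q/Hi/c, k/q/Lo/a, k/q/Lo/c, k/q/Mid/a, k/q/Mid/c, k/p/Hi/a, k/p/Hi/c, k/p/Lo/a, k/p/Lo/c, k/p/Mid/a, k/p/Mid/c.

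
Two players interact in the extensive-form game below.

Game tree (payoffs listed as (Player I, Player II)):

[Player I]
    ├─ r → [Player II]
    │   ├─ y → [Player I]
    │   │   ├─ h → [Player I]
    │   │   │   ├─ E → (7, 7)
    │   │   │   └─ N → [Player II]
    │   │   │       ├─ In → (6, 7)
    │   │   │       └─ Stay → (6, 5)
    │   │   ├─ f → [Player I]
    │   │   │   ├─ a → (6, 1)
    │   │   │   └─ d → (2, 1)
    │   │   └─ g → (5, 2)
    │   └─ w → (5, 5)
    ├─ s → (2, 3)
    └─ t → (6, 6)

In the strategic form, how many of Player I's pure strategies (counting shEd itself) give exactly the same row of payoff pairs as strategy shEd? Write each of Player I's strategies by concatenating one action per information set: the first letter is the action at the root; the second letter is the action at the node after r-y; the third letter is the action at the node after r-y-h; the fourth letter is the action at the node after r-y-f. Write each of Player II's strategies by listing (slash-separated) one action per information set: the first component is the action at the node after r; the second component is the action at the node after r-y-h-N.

Row for shEd (columns y/In, y/Stay, w/In, w/Stay): (2,3) (2,3) (2,3) (2,3).
Under shEd, Player I's choice at the node after r-y and at the node after r-y-h and at the node after r-y-f can never be reached regardless of what Player II does, so varying those choices leaves every outcome unchanged.
Holding the reachable choices fixed and varying the unreachable ones freely already gives 3 × 2 × 2 = 12 equivalent strategies.
No other strategy reproduces this row, so those 12 are the full class: shEa, shEd, shNa, shNd, sfEa, sfEd, sfNa, sfNd, sgEa, sgEd, sgNa, sgNd.

12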